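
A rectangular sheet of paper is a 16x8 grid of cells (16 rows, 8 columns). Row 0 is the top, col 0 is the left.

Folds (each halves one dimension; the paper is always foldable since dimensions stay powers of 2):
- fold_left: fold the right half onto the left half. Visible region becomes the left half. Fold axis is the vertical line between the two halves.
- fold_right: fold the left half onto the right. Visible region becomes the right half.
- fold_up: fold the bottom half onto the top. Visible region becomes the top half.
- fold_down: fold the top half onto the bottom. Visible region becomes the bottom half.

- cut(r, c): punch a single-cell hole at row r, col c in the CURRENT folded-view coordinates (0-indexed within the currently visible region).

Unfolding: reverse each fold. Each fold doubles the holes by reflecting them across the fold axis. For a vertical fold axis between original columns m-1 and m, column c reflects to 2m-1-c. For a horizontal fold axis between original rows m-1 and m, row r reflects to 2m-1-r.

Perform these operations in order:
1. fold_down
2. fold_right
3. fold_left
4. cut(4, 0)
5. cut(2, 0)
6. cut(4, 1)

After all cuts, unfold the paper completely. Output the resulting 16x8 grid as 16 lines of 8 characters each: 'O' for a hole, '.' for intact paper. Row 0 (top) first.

Answer: ........
........
........
OOOOOOOO
........
O..OO..O
........
........
........
........
O..OO..O
........
OOOOOOOO
........
........
........

Derivation:
Op 1 fold_down: fold axis h@8; visible region now rows[8,16) x cols[0,8) = 8x8
Op 2 fold_right: fold axis v@4; visible region now rows[8,16) x cols[4,8) = 8x4
Op 3 fold_left: fold axis v@6; visible region now rows[8,16) x cols[4,6) = 8x2
Op 4 cut(4, 0): punch at orig (12,4); cuts so far [(12, 4)]; region rows[8,16) x cols[4,6) = 8x2
Op 5 cut(2, 0): punch at orig (10,4); cuts so far [(10, 4), (12, 4)]; region rows[8,16) x cols[4,6) = 8x2
Op 6 cut(4, 1): punch at orig (12,5); cuts so far [(10, 4), (12, 4), (12, 5)]; region rows[8,16) x cols[4,6) = 8x2
Unfold 1 (reflect across v@6): 6 holes -> [(10, 4), (10, 7), (12, 4), (12, 5), (12, 6), (12, 7)]
Unfold 2 (reflect across v@4): 12 holes -> [(10, 0), (10, 3), (10, 4), (10, 7), (12, 0), (12, 1), (12, 2), (12, 3), (12, 4), (12, 5), (12, 6), (12, 7)]
Unfold 3 (reflect across h@8): 24 holes -> [(3, 0), (3, 1), (3, 2), (3, 3), (3, 4), (3, 5), (3, 6), (3, 7), (5, 0), (5, 3), (5, 4), (5, 7), (10, 0), (10, 3), (10, 4), (10, 7), (12, 0), (12, 1), (12, 2), (12, 3), (12, 4), (12, 5), (12, 6), (12, 7)]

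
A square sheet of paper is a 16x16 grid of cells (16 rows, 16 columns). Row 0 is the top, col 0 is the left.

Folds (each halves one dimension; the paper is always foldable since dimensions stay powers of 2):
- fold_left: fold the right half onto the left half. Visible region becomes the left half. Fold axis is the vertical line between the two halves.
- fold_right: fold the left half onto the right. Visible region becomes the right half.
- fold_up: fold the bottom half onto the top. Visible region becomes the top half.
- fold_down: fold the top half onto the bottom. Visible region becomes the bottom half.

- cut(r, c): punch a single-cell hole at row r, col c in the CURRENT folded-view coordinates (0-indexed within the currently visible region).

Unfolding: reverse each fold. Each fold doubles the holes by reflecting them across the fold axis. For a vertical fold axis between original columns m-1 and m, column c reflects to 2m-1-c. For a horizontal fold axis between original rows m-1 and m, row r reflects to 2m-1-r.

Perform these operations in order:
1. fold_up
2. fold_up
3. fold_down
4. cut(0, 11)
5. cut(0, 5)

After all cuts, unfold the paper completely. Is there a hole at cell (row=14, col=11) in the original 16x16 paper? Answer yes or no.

Answer: yes

Derivation:
Op 1 fold_up: fold axis h@8; visible region now rows[0,8) x cols[0,16) = 8x16
Op 2 fold_up: fold axis h@4; visible region now rows[0,4) x cols[0,16) = 4x16
Op 3 fold_down: fold axis h@2; visible region now rows[2,4) x cols[0,16) = 2x16
Op 4 cut(0, 11): punch at orig (2,11); cuts so far [(2, 11)]; region rows[2,4) x cols[0,16) = 2x16
Op 5 cut(0, 5): punch at orig (2,5); cuts so far [(2, 5), (2, 11)]; region rows[2,4) x cols[0,16) = 2x16
Unfold 1 (reflect across h@2): 4 holes -> [(1, 5), (1, 11), (2, 5), (2, 11)]
Unfold 2 (reflect across h@4): 8 holes -> [(1, 5), (1, 11), (2, 5), (2, 11), (5, 5), (5, 11), (6, 5), (6, 11)]
Unfold 3 (reflect across h@8): 16 holes -> [(1, 5), (1, 11), (2, 5), (2, 11), (5, 5), (5, 11), (6, 5), (6, 11), (9, 5), (9, 11), (10, 5), (10, 11), (13, 5), (13, 11), (14, 5), (14, 11)]
Holes: [(1, 5), (1, 11), (2, 5), (2, 11), (5, 5), (5, 11), (6, 5), (6, 11), (9, 5), (9, 11), (10, 5), (10, 11), (13, 5), (13, 11), (14, 5), (14, 11)]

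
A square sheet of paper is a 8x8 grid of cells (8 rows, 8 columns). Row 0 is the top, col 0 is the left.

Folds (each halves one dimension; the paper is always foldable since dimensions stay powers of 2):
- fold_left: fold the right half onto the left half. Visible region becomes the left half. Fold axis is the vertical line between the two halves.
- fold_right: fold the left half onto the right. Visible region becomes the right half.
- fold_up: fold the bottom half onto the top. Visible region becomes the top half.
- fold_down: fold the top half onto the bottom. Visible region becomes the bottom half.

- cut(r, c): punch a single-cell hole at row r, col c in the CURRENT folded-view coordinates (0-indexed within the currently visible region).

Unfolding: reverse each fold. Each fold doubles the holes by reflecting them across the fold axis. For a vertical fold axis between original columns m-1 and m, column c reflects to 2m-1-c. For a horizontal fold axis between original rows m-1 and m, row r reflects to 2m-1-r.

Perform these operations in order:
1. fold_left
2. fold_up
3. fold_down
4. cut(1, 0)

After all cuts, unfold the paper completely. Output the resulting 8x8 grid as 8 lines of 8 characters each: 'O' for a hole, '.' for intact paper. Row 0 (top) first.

Op 1 fold_left: fold axis v@4; visible region now rows[0,8) x cols[0,4) = 8x4
Op 2 fold_up: fold axis h@4; visible region now rows[0,4) x cols[0,4) = 4x4
Op 3 fold_down: fold axis h@2; visible region now rows[2,4) x cols[0,4) = 2x4
Op 4 cut(1, 0): punch at orig (3,0); cuts so far [(3, 0)]; region rows[2,4) x cols[0,4) = 2x4
Unfold 1 (reflect across h@2): 2 holes -> [(0, 0), (3, 0)]
Unfold 2 (reflect across h@4): 4 holes -> [(0, 0), (3, 0), (4, 0), (7, 0)]
Unfold 3 (reflect across v@4): 8 holes -> [(0, 0), (0, 7), (3, 0), (3, 7), (4, 0), (4, 7), (7, 0), (7, 7)]

Answer: O......O
........
........
O......O
O......O
........
........
O......O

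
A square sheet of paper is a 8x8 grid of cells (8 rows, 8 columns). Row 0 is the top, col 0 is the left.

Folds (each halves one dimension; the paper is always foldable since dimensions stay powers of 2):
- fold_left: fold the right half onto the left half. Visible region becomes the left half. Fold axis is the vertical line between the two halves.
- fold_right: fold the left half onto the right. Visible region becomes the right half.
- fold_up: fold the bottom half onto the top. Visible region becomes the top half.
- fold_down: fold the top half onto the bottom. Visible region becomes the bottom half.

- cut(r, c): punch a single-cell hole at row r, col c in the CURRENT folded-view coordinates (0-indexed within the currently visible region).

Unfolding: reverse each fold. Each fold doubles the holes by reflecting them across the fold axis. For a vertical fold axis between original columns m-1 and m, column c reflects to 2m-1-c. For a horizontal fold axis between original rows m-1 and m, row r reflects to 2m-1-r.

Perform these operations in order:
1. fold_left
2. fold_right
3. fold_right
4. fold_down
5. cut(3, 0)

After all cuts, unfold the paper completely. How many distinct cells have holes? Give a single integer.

Answer: 16

Derivation:
Op 1 fold_left: fold axis v@4; visible region now rows[0,8) x cols[0,4) = 8x4
Op 2 fold_right: fold axis v@2; visible region now rows[0,8) x cols[2,4) = 8x2
Op 3 fold_right: fold axis v@3; visible region now rows[0,8) x cols[3,4) = 8x1
Op 4 fold_down: fold axis h@4; visible region now rows[4,8) x cols[3,4) = 4x1
Op 5 cut(3, 0): punch at orig (7,3); cuts so far [(7, 3)]; region rows[4,8) x cols[3,4) = 4x1
Unfold 1 (reflect across h@4): 2 holes -> [(0, 3), (7, 3)]
Unfold 2 (reflect across v@3): 4 holes -> [(0, 2), (0, 3), (7, 2), (7, 3)]
Unfold 3 (reflect across v@2): 8 holes -> [(0, 0), (0, 1), (0, 2), (0, 3), (7, 0), (7, 1), (7, 2), (7, 3)]
Unfold 4 (reflect across v@4): 16 holes -> [(0, 0), (0, 1), (0, 2), (0, 3), (0, 4), (0, 5), (0, 6), (0, 7), (7, 0), (7, 1), (7, 2), (7, 3), (7, 4), (7, 5), (7, 6), (7, 7)]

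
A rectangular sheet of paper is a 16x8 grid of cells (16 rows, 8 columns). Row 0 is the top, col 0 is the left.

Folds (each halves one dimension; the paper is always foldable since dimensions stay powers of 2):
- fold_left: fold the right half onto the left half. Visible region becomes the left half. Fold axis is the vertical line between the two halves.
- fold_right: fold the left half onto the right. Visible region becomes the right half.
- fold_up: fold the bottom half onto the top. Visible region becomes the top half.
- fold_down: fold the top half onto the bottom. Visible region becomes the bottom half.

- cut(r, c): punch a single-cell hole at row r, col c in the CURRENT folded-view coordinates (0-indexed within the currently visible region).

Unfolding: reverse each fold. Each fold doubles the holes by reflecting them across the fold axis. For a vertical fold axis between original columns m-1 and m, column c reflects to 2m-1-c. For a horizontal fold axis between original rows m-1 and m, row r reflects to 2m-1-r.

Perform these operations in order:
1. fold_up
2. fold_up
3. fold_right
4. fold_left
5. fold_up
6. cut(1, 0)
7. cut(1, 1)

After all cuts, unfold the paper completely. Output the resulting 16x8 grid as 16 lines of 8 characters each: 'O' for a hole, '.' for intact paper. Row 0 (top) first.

Answer: ........
OOOOOOOO
OOOOOOOO
........
........
OOOOOOOO
OOOOOOOO
........
........
OOOOOOOO
OOOOOOOO
........
........
OOOOOOOO
OOOOOOOO
........

Derivation:
Op 1 fold_up: fold axis h@8; visible region now rows[0,8) x cols[0,8) = 8x8
Op 2 fold_up: fold axis h@4; visible region now rows[0,4) x cols[0,8) = 4x8
Op 3 fold_right: fold axis v@4; visible region now rows[0,4) x cols[4,8) = 4x4
Op 4 fold_left: fold axis v@6; visible region now rows[0,4) x cols[4,6) = 4x2
Op 5 fold_up: fold axis h@2; visible region now rows[0,2) x cols[4,6) = 2x2
Op 6 cut(1, 0): punch at orig (1,4); cuts so far [(1, 4)]; region rows[0,2) x cols[4,6) = 2x2
Op 7 cut(1, 1): punch at orig (1,5); cuts so far [(1, 4), (1, 5)]; region rows[0,2) x cols[4,6) = 2x2
Unfold 1 (reflect across h@2): 4 holes -> [(1, 4), (1, 5), (2, 4), (2, 5)]
Unfold 2 (reflect across v@6): 8 holes -> [(1, 4), (1, 5), (1, 6), (1, 7), (2, 4), (2, 5), (2, 6), (2, 7)]
Unfold 3 (reflect across v@4): 16 holes -> [(1, 0), (1, 1), (1, 2), (1, 3), (1, 4), (1, 5), (1, 6), (1, 7), (2, 0), (2, 1), (2, 2), (2, 3), (2, 4), (2, 5), (2, 6), (2, 7)]
Unfold 4 (reflect across h@4): 32 holes -> [(1, 0), (1, 1), (1, 2), (1, 3), (1, 4), (1, 5), (1, 6), (1, 7), (2, 0), (2, 1), (2, 2), (2, 3), (2, 4), (2, 5), (2, 6), (2, 7), (5, 0), (5, 1), (5, 2), (5, 3), (5, 4), (5, 5), (5, 6), (5, 7), (6, 0), (6, 1), (6, 2), (6, 3), (6, 4), (6, 5), (6, 6), (6, 7)]
Unfold 5 (reflect across h@8): 64 holes -> [(1, 0), (1, 1), (1, 2), (1, 3), (1, 4), (1, 5), (1, 6), (1, 7), (2, 0), (2, 1), (2, 2), (2, 3), (2, 4), (2, 5), (2, 6), (2, 7), (5, 0), (5, 1), (5, 2), (5, 3), (5, 4), (5, 5), (5, 6), (5, 7), (6, 0), (6, 1), (6, 2), (6, 3), (6, 4), (6, 5), (6, 6), (6, 7), (9, 0), (9, 1), (9, 2), (9, 3), (9, 4), (9, 5), (9, 6), (9, 7), (10, 0), (10, 1), (10, 2), (10, 3), (10, 4), (10, 5), (10, 6), (10, 7), (13, 0), (13, 1), (13, 2), (13, 3), (13, 4), (13, 5), (13, 6), (13, 7), (14, 0), (14, 1), (14, 2), (14, 3), (14, 4), (14, 5), (14, 6), (14, 7)]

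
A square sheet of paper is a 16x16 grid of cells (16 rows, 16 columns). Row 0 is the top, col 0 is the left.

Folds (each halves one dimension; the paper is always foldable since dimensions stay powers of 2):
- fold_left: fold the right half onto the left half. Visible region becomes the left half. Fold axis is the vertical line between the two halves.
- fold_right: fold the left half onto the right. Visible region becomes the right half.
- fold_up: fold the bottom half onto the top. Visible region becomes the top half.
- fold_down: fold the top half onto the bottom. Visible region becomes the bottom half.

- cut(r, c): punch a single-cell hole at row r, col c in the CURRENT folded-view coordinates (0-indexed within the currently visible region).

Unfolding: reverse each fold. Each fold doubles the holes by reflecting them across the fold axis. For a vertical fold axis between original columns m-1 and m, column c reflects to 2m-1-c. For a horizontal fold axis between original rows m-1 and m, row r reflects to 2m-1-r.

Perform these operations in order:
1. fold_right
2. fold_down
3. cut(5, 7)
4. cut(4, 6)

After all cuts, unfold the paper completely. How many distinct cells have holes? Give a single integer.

Op 1 fold_right: fold axis v@8; visible region now rows[0,16) x cols[8,16) = 16x8
Op 2 fold_down: fold axis h@8; visible region now rows[8,16) x cols[8,16) = 8x8
Op 3 cut(5, 7): punch at orig (13,15); cuts so far [(13, 15)]; region rows[8,16) x cols[8,16) = 8x8
Op 4 cut(4, 6): punch at orig (12,14); cuts so far [(12, 14), (13, 15)]; region rows[8,16) x cols[8,16) = 8x8
Unfold 1 (reflect across h@8): 4 holes -> [(2, 15), (3, 14), (12, 14), (13, 15)]
Unfold 2 (reflect across v@8): 8 holes -> [(2, 0), (2, 15), (3, 1), (3, 14), (12, 1), (12, 14), (13, 0), (13, 15)]

Answer: 8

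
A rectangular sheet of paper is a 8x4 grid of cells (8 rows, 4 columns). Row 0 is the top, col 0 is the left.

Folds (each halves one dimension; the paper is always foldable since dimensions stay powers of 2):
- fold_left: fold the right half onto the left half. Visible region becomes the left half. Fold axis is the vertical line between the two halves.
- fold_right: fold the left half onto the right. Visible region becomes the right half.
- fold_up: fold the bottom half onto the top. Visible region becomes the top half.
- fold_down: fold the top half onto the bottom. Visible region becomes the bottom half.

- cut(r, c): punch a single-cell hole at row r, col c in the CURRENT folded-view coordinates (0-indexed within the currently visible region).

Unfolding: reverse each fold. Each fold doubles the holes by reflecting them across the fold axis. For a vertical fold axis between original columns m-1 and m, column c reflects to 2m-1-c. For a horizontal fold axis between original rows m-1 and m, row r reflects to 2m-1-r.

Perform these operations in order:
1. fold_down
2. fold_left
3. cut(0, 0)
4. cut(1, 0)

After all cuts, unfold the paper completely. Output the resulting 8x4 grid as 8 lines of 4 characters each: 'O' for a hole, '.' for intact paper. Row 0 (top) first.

Answer: ....
....
O..O
O..O
O..O
O..O
....
....

Derivation:
Op 1 fold_down: fold axis h@4; visible region now rows[4,8) x cols[0,4) = 4x4
Op 2 fold_left: fold axis v@2; visible region now rows[4,8) x cols[0,2) = 4x2
Op 3 cut(0, 0): punch at orig (4,0); cuts so far [(4, 0)]; region rows[4,8) x cols[0,2) = 4x2
Op 4 cut(1, 0): punch at orig (5,0); cuts so far [(4, 0), (5, 0)]; region rows[4,8) x cols[0,2) = 4x2
Unfold 1 (reflect across v@2): 4 holes -> [(4, 0), (4, 3), (5, 0), (5, 3)]
Unfold 2 (reflect across h@4): 8 holes -> [(2, 0), (2, 3), (3, 0), (3, 3), (4, 0), (4, 3), (5, 0), (5, 3)]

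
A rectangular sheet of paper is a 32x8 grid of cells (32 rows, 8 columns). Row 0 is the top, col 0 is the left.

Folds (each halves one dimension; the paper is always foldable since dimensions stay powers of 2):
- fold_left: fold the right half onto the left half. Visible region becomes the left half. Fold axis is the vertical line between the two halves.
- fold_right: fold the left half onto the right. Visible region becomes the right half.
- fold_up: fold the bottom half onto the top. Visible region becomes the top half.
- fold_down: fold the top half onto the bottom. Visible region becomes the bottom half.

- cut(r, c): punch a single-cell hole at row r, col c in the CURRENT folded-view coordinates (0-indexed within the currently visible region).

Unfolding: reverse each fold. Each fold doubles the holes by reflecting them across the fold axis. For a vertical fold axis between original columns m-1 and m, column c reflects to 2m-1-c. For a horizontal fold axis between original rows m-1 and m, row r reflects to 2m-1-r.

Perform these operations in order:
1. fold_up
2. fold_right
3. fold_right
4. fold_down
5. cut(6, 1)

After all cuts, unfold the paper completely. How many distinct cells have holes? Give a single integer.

Answer: 16

Derivation:
Op 1 fold_up: fold axis h@16; visible region now rows[0,16) x cols[0,8) = 16x8
Op 2 fold_right: fold axis v@4; visible region now rows[0,16) x cols[4,8) = 16x4
Op 3 fold_right: fold axis v@6; visible region now rows[0,16) x cols[6,8) = 16x2
Op 4 fold_down: fold axis h@8; visible region now rows[8,16) x cols[6,8) = 8x2
Op 5 cut(6, 1): punch at orig (14,7); cuts so far [(14, 7)]; region rows[8,16) x cols[6,8) = 8x2
Unfold 1 (reflect across h@8): 2 holes -> [(1, 7), (14, 7)]
Unfold 2 (reflect across v@6): 4 holes -> [(1, 4), (1, 7), (14, 4), (14, 7)]
Unfold 3 (reflect across v@4): 8 holes -> [(1, 0), (1, 3), (1, 4), (1, 7), (14, 0), (14, 3), (14, 4), (14, 7)]
Unfold 4 (reflect across h@16): 16 holes -> [(1, 0), (1, 3), (1, 4), (1, 7), (14, 0), (14, 3), (14, 4), (14, 7), (17, 0), (17, 3), (17, 4), (17, 7), (30, 0), (30, 3), (30, 4), (30, 7)]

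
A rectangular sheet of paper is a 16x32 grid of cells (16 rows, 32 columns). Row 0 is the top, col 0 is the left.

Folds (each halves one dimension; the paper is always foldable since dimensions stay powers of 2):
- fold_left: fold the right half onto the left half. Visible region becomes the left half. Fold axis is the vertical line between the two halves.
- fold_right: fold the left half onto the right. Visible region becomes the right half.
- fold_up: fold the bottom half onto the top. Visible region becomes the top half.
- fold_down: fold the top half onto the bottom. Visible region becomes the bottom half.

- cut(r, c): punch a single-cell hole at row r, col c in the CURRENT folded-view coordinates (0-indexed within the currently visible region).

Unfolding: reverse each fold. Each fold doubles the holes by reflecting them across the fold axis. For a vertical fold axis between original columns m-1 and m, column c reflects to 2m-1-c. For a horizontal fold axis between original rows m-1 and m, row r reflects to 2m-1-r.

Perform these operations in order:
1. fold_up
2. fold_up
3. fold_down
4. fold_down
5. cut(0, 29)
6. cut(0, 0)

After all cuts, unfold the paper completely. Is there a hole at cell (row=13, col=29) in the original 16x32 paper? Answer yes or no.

Op 1 fold_up: fold axis h@8; visible region now rows[0,8) x cols[0,32) = 8x32
Op 2 fold_up: fold axis h@4; visible region now rows[0,4) x cols[0,32) = 4x32
Op 3 fold_down: fold axis h@2; visible region now rows[2,4) x cols[0,32) = 2x32
Op 4 fold_down: fold axis h@3; visible region now rows[3,4) x cols[0,32) = 1x32
Op 5 cut(0, 29): punch at orig (3,29); cuts so far [(3, 29)]; region rows[3,4) x cols[0,32) = 1x32
Op 6 cut(0, 0): punch at orig (3,0); cuts so far [(3, 0), (3, 29)]; region rows[3,4) x cols[0,32) = 1x32
Unfold 1 (reflect across h@3): 4 holes -> [(2, 0), (2, 29), (3, 0), (3, 29)]
Unfold 2 (reflect across h@2): 8 holes -> [(0, 0), (0, 29), (1, 0), (1, 29), (2, 0), (2, 29), (3, 0), (3, 29)]
Unfold 3 (reflect across h@4): 16 holes -> [(0, 0), (0, 29), (1, 0), (1, 29), (2, 0), (2, 29), (3, 0), (3, 29), (4, 0), (4, 29), (5, 0), (5, 29), (6, 0), (6, 29), (7, 0), (7, 29)]
Unfold 4 (reflect across h@8): 32 holes -> [(0, 0), (0, 29), (1, 0), (1, 29), (2, 0), (2, 29), (3, 0), (3, 29), (4, 0), (4, 29), (5, 0), (5, 29), (6, 0), (6, 29), (7, 0), (7, 29), (8, 0), (8, 29), (9, 0), (9, 29), (10, 0), (10, 29), (11, 0), (11, 29), (12, 0), (12, 29), (13, 0), (13, 29), (14, 0), (14, 29), (15, 0), (15, 29)]
Holes: [(0, 0), (0, 29), (1, 0), (1, 29), (2, 0), (2, 29), (3, 0), (3, 29), (4, 0), (4, 29), (5, 0), (5, 29), (6, 0), (6, 29), (7, 0), (7, 29), (8, 0), (8, 29), (9, 0), (9, 29), (10, 0), (10, 29), (11, 0), (11, 29), (12, 0), (12, 29), (13, 0), (13, 29), (14, 0), (14, 29), (15, 0), (15, 29)]

Answer: yes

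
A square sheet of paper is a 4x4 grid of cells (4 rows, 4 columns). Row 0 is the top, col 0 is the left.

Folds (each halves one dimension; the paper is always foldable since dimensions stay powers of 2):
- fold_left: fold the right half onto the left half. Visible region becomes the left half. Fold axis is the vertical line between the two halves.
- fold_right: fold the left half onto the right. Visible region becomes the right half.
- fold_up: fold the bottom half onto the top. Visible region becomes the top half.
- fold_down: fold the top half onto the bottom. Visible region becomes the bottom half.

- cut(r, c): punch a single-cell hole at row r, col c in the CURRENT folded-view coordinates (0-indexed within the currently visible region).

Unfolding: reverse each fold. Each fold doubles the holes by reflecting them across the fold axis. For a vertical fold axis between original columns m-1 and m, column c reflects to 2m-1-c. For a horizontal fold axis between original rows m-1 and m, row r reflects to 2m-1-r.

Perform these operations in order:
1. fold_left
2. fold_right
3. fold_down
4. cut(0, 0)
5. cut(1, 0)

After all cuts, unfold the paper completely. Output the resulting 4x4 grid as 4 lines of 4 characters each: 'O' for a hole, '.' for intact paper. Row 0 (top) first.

Op 1 fold_left: fold axis v@2; visible region now rows[0,4) x cols[0,2) = 4x2
Op 2 fold_right: fold axis v@1; visible region now rows[0,4) x cols[1,2) = 4x1
Op 3 fold_down: fold axis h@2; visible region now rows[2,4) x cols[1,2) = 2x1
Op 4 cut(0, 0): punch at orig (2,1); cuts so far [(2, 1)]; region rows[2,4) x cols[1,2) = 2x1
Op 5 cut(1, 0): punch at orig (3,1); cuts so far [(2, 1), (3, 1)]; region rows[2,4) x cols[1,2) = 2x1
Unfold 1 (reflect across h@2): 4 holes -> [(0, 1), (1, 1), (2, 1), (3, 1)]
Unfold 2 (reflect across v@1): 8 holes -> [(0, 0), (0, 1), (1, 0), (1, 1), (2, 0), (2, 1), (3, 0), (3, 1)]
Unfold 3 (reflect across v@2): 16 holes -> [(0, 0), (0, 1), (0, 2), (0, 3), (1, 0), (1, 1), (1, 2), (1, 3), (2, 0), (2, 1), (2, 2), (2, 3), (3, 0), (3, 1), (3, 2), (3, 3)]

Answer: OOOO
OOOO
OOOO
OOOO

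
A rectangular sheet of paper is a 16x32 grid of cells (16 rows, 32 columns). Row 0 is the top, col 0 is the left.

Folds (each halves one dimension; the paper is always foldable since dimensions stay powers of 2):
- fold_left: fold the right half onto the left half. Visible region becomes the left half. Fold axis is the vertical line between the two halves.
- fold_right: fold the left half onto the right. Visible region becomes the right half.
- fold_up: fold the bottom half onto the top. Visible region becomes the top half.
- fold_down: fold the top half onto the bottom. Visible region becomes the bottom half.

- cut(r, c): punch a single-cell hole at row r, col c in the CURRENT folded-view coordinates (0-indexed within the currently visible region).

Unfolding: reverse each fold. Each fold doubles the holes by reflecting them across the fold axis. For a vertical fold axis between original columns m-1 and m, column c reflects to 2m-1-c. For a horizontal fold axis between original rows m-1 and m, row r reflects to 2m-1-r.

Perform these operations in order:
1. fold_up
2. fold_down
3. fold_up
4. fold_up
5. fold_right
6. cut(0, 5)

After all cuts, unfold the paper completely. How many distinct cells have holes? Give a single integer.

Op 1 fold_up: fold axis h@8; visible region now rows[0,8) x cols[0,32) = 8x32
Op 2 fold_down: fold axis h@4; visible region now rows[4,8) x cols[0,32) = 4x32
Op 3 fold_up: fold axis h@6; visible region now rows[4,6) x cols[0,32) = 2x32
Op 4 fold_up: fold axis h@5; visible region now rows[4,5) x cols[0,32) = 1x32
Op 5 fold_right: fold axis v@16; visible region now rows[4,5) x cols[16,32) = 1x16
Op 6 cut(0, 5): punch at orig (4,21); cuts so far [(4, 21)]; region rows[4,5) x cols[16,32) = 1x16
Unfold 1 (reflect across v@16): 2 holes -> [(4, 10), (4, 21)]
Unfold 2 (reflect across h@5): 4 holes -> [(4, 10), (4, 21), (5, 10), (5, 21)]
Unfold 3 (reflect across h@6): 8 holes -> [(4, 10), (4, 21), (5, 10), (5, 21), (6, 10), (6, 21), (7, 10), (7, 21)]
Unfold 4 (reflect across h@4): 16 holes -> [(0, 10), (0, 21), (1, 10), (1, 21), (2, 10), (2, 21), (3, 10), (3, 21), (4, 10), (4, 21), (5, 10), (5, 21), (6, 10), (6, 21), (7, 10), (7, 21)]
Unfold 5 (reflect across h@8): 32 holes -> [(0, 10), (0, 21), (1, 10), (1, 21), (2, 10), (2, 21), (3, 10), (3, 21), (4, 10), (4, 21), (5, 10), (5, 21), (6, 10), (6, 21), (7, 10), (7, 21), (8, 10), (8, 21), (9, 10), (9, 21), (10, 10), (10, 21), (11, 10), (11, 21), (12, 10), (12, 21), (13, 10), (13, 21), (14, 10), (14, 21), (15, 10), (15, 21)]

Answer: 32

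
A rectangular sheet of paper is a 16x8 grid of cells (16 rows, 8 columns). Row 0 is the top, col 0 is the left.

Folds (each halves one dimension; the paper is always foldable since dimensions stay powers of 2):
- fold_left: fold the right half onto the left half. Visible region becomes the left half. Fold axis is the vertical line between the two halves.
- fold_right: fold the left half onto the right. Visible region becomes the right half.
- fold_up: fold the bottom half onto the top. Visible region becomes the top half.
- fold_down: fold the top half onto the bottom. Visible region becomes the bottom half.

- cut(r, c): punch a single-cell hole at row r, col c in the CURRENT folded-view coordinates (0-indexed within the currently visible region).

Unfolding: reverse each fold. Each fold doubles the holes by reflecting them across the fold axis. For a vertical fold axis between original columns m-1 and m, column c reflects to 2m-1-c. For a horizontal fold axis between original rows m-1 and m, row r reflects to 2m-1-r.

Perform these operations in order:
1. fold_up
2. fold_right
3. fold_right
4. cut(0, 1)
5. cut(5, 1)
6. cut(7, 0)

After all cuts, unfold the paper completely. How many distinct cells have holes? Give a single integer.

Op 1 fold_up: fold axis h@8; visible region now rows[0,8) x cols[0,8) = 8x8
Op 2 fold_right: fold axis v@4; visible region now rows[0,8) x cols[4,8) = 8x4
Op 3 fold_right: fold axis v@6; visible region now rows[0,8) x cols[6,8) = 8x2
Op 4 cut(0, 1): punch at orig (0,7); cuts so far [(0, 7)]; region rows[0,8) x cols[6,8) = 8x2
Op 5 cut(5, 1): punch at orig (5,7); cuts so far [(0, 7), (5, 7)]; region rows[0,8) x cols[6,8) = 8x2
Op 6 cut(7, 0): punch at orig (7,6); cuts so far [(0, 7), (5, 7), (7, 6)]; region rows[0,8) x cols[6,8) = 8x2
Unfold 1 (reflect across v@6): 6 holes -> [(0, 4), (0, 7), (5, 4), (5, 7), (7, 5), (7, 6)]
Unfold 2 (reflect across v@4): 12 holes -> [(0, 0), (0, 3), (0, 4), (0, 7), (5, 0), (5, 3), (5, 4), (5, 7), (7, 1), (7, 2), (7, 5), (7, 6)]
Unfold 3 (reflect across h@8): 24 holes -> [(0, 0), (0, 3), (0, 4), (0, 7), (5, 0), (5, 3), (5, 4), (5, 7), (7, 1), (7, 2), (7, 5), (7, 6), (8, 1), (8, 2), (8, 5), (8, 6), (10, 0), (10, 3), (10, 4), (10, 7), (15, 0), (15, 3), (15, 4), (15, 7)]

Answer: 24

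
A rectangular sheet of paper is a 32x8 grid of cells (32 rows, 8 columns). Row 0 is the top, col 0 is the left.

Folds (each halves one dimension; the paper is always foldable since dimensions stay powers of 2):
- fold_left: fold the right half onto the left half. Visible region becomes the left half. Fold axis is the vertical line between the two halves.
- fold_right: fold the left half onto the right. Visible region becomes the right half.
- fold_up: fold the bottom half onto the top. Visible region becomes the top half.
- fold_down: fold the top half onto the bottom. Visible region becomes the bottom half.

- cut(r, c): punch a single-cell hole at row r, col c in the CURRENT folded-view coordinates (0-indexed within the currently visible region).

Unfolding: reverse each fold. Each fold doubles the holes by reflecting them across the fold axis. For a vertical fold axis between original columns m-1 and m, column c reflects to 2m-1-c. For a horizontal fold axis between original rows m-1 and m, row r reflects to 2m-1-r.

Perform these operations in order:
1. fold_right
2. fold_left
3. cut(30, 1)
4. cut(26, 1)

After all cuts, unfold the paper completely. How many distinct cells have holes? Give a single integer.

Answer: 8

Derivation:
Op 1 fold_right: fold axis v@4; visible region now rows[0,32) x cols[4,8) = 32x4
Op 2 fold_left: fold axis v@6; visible region now rows[0,32) x cols[4,6) = 32x2
Op 3 cut(30, 1): punch at orig (30,5); cuts so far [(30, 5)]; region rows[0,32) x cols[4,6) = 32x2
Op 4 cut(26, 1): punch at orig (26,5); cuts so far [(26, 5), (30, 5)]; region rows[0,32) x cols[4,6) = 32x2
Unfold 1 (reflect across v@6): 4 holes -> [(26, 5), (26, 6), (30, 5), (30, 6)]
Unfold 2 (reflect across v@4): 8 holes -> [(26, 1), (26, 2), (26, 5), (26, 6), (30, 1), (30, 2), (30, 5), (30, 6)]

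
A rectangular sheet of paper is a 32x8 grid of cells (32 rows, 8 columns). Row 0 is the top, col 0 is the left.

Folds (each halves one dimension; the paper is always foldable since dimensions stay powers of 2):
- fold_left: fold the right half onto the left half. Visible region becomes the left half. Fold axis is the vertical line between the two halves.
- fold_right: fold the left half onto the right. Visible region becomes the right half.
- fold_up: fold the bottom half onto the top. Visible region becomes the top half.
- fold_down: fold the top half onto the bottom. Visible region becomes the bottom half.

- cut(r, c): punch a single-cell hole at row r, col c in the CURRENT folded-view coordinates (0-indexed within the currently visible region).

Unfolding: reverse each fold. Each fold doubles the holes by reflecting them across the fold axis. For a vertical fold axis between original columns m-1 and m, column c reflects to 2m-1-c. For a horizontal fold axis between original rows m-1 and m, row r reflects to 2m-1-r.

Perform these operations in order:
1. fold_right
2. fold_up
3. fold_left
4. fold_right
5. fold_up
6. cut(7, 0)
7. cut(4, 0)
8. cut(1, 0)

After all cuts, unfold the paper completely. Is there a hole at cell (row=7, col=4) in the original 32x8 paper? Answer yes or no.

Op 1 fold_right: fold axis v@4; visible region now rows[0,32) x cols[4,8) = 32x4
Op 2 fold_up: fold axis h@16; visible region now rows[0,16) x cols[4,8) = 16x4
Op 3 fold_left: fold axis v@6; visible region now rows[0,16) x cols[4,6) = 16x2
Op 4 fold_right: fold axis v@5; visible region now rows[0,16) x cols[5,6) = 16x1
Op 5 fold_up: fold axis h@8; visible region now rows[0,8) x cols[5,6) = 8x1
Op 6 cut(7, 0): punch at orig (7,5); cuts so far [(7, 5)]; region rows[0,8) x cols[5,6) = 8x1
Op 7 cut(4, 0): punch at orig (4,5); cuts so far [(4, 5), (7, 5)]; region rows[0,8) x cols[5,6) = 8x1
Op 8 cut(1, 0): punch at orig (1,5); cuts so far [(1, 5), (4, 5), (7, 5)]; region rows[0,8) x cols[5,6) = 8x1
Unfold 1 (reflect across h@8): 6 holes -> [(1, 5), (4, 5), (7, 5), (8, 5), (11, 5), (14, 5)]
Unfold 2 (reflect across v@5): 12 holes -> [(1, 4), (1, 5), (4, 4), (4, 5), (7, 4), (7, 5), (8, 4), (8, 5), (11, 4), (11, 5), (14, 4), (14, 5)]
Unfold 3 (reflect across v@6): 24 holes -> [(1, 4), (1, 5), (1, 6), (1, 7), (4, 4), (4, 5), (4, 6), (4, 7), (7, 4), (7, 5), (7, 6), (7, 7), (8, 4), (8, 5), (8, 6), (8, 7), (11, 4), (11, 5), (11, 6), (11, 7), (14, 4), (14, 5), (14, 6), (14, 7)]
Unfold 4 (reflect across h@16): 48 holes -> [(1, 4), (1, 5), (1, 6), (1, 7), (4, 4), (4, 5), (4, 6), (4, 7), (7, 4), (7, 5), (7, 6), (7, 7), (8, 4), (8, 5), (8, 6), (8, 7), (11, 4), (11, 5), (11, 6), (11, 7), (14, 4), (14, 5), (14, 6), (14, 7), (17, 4), (17, 5), (17, 6), (17, 7), (20, 4), (20, 5), (20, 6), (20, 7), (23, 4), (23, 5), (23, 6), (23, 7), (24, 4), (24, 5), (24, 6), (24, 7), (27, 4), (27, 5), (27, 6), (27, 7), (30, 4), (30, 5), (30, 6), (30, 7)]
Unfold 5 (reflect across v@4): 96 holes -> [(1, 0), (1, 1), (1, 2), (1, 3), (1, 4), (1, 5), (1, 6), (1, 7), (4, 0), (4, 1), (4, 2), (4, 3), (4, 4), (4, 5), (4, 6), (4, 7), (7, 0), (7, 1), (7, 2), (7, 3), (7, 4), (7, 5), (7, 6), (7, 7), (8, 0), (8, 1), (8, 2), (8, 3), (8, 4), (8, 5), (8, 6), (8, 7), (11, 0), (11, 1), (11, 2), (11, 3), (11, 4), (11, 5), (11, 6), (11, 7), (14, 0), (14, 1), (14, 2), (14, 3), (14, 4), (14, 5), (14, 6), (14, 7), (17, 0), (17, 1), (17, 2), (17, 3), (17, 4), (17, 5), (17, 6), (17, 7), (20, 0), (20, 1), (20, 2), (20, 3), (20, 4), (20, 5), (20, 6), (20, 7), (23, 0), (23, 1), (23, 2), (23, 3), (23, 4), (23, 5), (23, 6), (23, 7), (24, 0), (24, 1), (24, 2), (24, 3), (24, 4), (24, 5), (24, 6), (24, 7), (27, 0), (27, 1), (27, 2), (27, 3), (27, 4), (27, 5), (27, 6), (27, 7), (30, 0), (30, 1), (30, 2), (30, 3), (30, 4), (30, 5), (30, 6), (30, 7)]
Holes: [(1, 0), (1, 1), (1, 2), (1, 3), (1, 4), (1, 5), (1, 6), (1, 7), (4, 0), (4, 1), (4, 2), (4, 3), (4, 4), (4, 5), (4, 6), (4, 7), (7, 0), (7, 1), (7, 2), (7, 3), (7, 4), (7, 5), (7, 6), (7, 7), (8, 0), (8, 1), (8, 2), (8, 3), (8, 4), (8, 5), (8, 6), (8, 7), (11, 0), (11, 1), (11, 2), (11, 3), (11, 4), (11, 5), (11, 6), (11, 7), (14, 0), (14, 1), (14, 2), (14, 3), (14, 4), (14, 5), (14, 6), (14, 7), (17, 0), (17, 1), (17, 2), (17, 3), (17, 4), (17, 5), (17, 6), (17, 7), (20, 0), (20, 1), (20, 2), (20, 3), (20, 4), (20, 5), (20, 6), (20, 7), (23, 0), (23, 1), (23, 2), (23, 3), (23, 4), (23, 5), (23, 6), (23, 7), (24, 0), (24, 1), (24, 2), (24, 3), (24, 4), (24, 5), (24, 6), (24, 7), (27, 0), (27, 1), (27, 2), (27, 3), (27, 4), (27, 5), (27, 6), (27, 7), (30, 0), (30, 1), (30, 2), (30, 3), (30, 4), (30, 5), (30, 6), (30, 7)]

Answer: yes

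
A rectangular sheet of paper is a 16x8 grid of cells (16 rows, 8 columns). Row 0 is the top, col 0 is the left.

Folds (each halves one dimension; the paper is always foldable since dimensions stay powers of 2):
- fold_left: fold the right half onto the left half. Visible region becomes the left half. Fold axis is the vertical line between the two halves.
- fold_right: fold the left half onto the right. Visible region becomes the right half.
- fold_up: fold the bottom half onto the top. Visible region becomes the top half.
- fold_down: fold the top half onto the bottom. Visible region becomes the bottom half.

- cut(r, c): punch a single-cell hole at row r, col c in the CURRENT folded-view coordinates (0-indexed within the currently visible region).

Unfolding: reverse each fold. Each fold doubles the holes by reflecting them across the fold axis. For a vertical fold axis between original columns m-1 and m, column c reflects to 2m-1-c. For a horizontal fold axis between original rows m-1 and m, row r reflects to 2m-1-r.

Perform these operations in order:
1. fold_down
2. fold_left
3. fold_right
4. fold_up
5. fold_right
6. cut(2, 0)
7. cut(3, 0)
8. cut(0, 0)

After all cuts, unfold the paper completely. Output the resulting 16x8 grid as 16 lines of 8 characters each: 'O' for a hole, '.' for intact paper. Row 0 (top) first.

Op 1 fold_down: fold axis h@8; visible region now rows[8,16) x cols[0,8) = 8x8
Op 2 fold_left: fold axis v@4; visible region now rows[8,16) x cols[0,4) = 8x4
Op 3 fold_right: fold axis v@2; visible region now rows[8,16) x cols[2,4) = 8x2
Op 4 fold_up: fold axis h@12; visible region now rows[8,12) x cols[2,4) = 4x2
Op 5 fold_right: fold axis v@3; visible region now rows[8,12) x cols[3,4) = 4x1
Op 6 cut(2, 0): punch at orig (10,3); cuts so far [(10, 3)]; region rows[8,12) x cols[3,4) = 4x1
Op 7 cut(3, 0): punch at orig (11,3); cuts so far [(10, 3), (11, 3)]; region rows[8,12) x cols[3,4) = 4x1
Op 8 cut(0, 0): punch at orig (8,3); cuts so far [(8, 3), (10, 3), (11, 3)]; region rows[8,12) x cols[3,4) = 4x1
Unfold 1 (reflect across v@3): 6 holes -> [(8, 2), (8, 3), (10, 2), (10, 3), (11, 2), (11, 3)]
Unfold 2 (reflect across h@12): 12 holes -> [(8, 2), (8, 3), (10, 2), (10, 3), (11, 2), (11, 3), (12, 2), (12, 3), (13, 2), (13, 3), (15, 2), (15, 3)]
Unfold 3 (reflect across v@2): 24 holes -> [(8, 0), (8, 1), (8, 2), (8, 3), (10, 0), (10, 1), (10, 2), (10, 3), (11, 0), (11, 1), (11, 2), (11, 3), (12, 0), (12, 1), (12, 2), (12, 3), (13, 0), (13, 1), (13, 2), (13, 3), (15, 0), (15, 1), (15, 2), (15, 3)]
Unfold 4 (reflect across v@4): 48 holes -> [(8, 0), (8, 1), (8, 2), (8, 3), (8, 4), (8, 5), (8, 6), (8, 7), (10, 0), (10, 1), (10, 2), (10, 3), (10, 4), (10, 5), (10, 6), (10, 7), (11, 0), (11, 1), (11, 2), (11, 3), (11, 4), (11, 5), (11, 6), (11, 7), (12, 0), (12, 1), (12, 2), (12, 3), (12, 4), (12, 5), (12, 6), (12, 7), (13, 0), (13, 1), (13, 2), (13, 3), (13, 4), (13, 5), (13, 6), (13, 7), (15, 0), (15, 1), (15, 2), (15, 3), (15, 4), (15, 5), (15, 6), (15, 7)]
Unfold 5 (reflect across h@8): 96 holes -> [(0, 0), (0, 1), (0, 2), (0, 3), (0, 4), (0, 5), (0, 6), (0, 7), (2, 0), (2, 1), (2, 2), (2, 3), (2, 4), (2, 5), (2, 6), (2, 7), (3, 0), (3, 1), (3, 2), (3, 3), (3, 4), (3, 5), (3, 6), (3, 7), (4, 0), (4, 1), (4, 2), (4, 3), (4, 4), (4, 5), (4, 6), (4, 7), (5, 0), (5, 1), (5, 2), (5, 3), (5, 4), (5, 5), (5, 6), (5, 7), (7, 0), (7, 1), (7, 2), (7, 3), (7, 4), (7, 5), (7, 6), (7, 7), (8, 0), (8, 1), (8, 2), (8, 3), (8, 4), (8, 5), (8, 6), (8, 7), (10, 0), (10, 1), (10, 2), (10, 3), (10, 4), (10, 5), (10, 6), (10, 7), (11, 0), (11, 1), (11, 2), (11, 3), (11, 4), (11, 5), (11, 6), (11, 7), (12, 0), (12, 1), (12, 2), (12, 3), (12, 4), (12, 5), (12, 6), (12, 7), (13, 0), (13, 1), (13, 2), (13, 3), (13, 4), (13, 5), (13, 6), (13, 7), (15, 0), (15, 1), (15, 2), (15, 3), (15, 4), (15, 5), (15, 6), (15, 7)]

Answer: OOOOOOOO
........
OOOOOOOO
OOOOOOOO
OOOOOOOO
OOOOOOOO
........
OOOOOOOO
OOOOOOOO
........
OOOOOOOO
OOOOOOOO
OOOOOOOO
OOOOOOOO
........
OOOOOOOO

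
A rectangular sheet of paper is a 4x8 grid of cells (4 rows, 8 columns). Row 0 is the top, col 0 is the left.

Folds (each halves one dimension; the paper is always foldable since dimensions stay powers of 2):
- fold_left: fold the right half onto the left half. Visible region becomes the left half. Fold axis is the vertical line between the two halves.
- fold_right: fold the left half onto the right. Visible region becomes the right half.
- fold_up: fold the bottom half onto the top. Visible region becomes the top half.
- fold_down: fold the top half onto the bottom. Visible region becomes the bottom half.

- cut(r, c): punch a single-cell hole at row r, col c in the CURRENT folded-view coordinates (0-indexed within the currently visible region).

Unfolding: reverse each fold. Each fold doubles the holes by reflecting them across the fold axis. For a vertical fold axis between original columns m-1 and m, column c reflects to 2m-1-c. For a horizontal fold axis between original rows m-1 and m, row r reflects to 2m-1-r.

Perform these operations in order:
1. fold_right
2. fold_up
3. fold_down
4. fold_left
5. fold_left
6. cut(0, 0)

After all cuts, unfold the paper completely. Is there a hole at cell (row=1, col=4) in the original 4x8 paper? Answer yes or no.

Answer: yes

Derivation:
Op 1 fold_right: fold axis v@4; visible region now rows[0,4) x cols[4,8) = 4x4
Op 2 fold_up: fold axis h@2; visible region now rows[0,2) x cols[4,8) = 2x4
Op 3 fold_down: fold axis h@1; visible region now rows[1,2) x cols[4,8) = 1x4
Op 4 fold_left: fold axis v@6; visible region now rows[1,2) x cols[4,6) = 1x2
Op 5 fold_left: fold axis v@5; visible region now rows[1,2) x cols[4,5) = 1x1
Op 6 cut(0, 0): punch at orig (1,4); cuts so far [(1, 4)]; region rows[1,2) x cols[4,5) = 1x1
Unfold 1 (reflect across v@5): 2 holes -> [(1, 4), (1, 5)]
Unfold 2 (reflect across v@6): 4 holes -> [(1, 4), (1, 5), (1, 6), (1, 7)]
Unfold 3 (reflect across h@1): 8 holes -> [(0, 4), (0, 5), (0, 6), (0, 7), (1, 4), (1, 5), (1, 6), (1, 7)]
Unfold 4 (reflect across h@2): 16 holes -> [(0, 4), (0, 5), (0, 6), (0, 7), (1, 4), (1, 5), (1, 6), (1, 7), (2, 4), (2, 5), (2, 6), (2, 7), (3, 4), (3, 5), (3, 6), (3, 7)]
Unfold 5 (reflect across v@4): 32 holes -> [(0, 0), (0, 1), (0, 2), (0, 3), (0, 4), (0, 5), (0, 6), (0, 7), (1, 0), (1, 1), (1, 2), (1, 3), (1, 4), (1, 5), (1, 6), (1, 7), (2, 0), (2, 1), (2, 2), (2, 3), (2, 4), (2, 5), (2, 6), (2, 7), (3, 0), (3, 1), (3, 2), (3, 3), (3, 4), (3, 5), (3, 6), (3, 7)]
Holes: [(0, 0), (0, 1), (0, 2), (0, 3), (0, 4), (0, 5), (0, 6), (0, 7), (1, 0), (1, 1), (1, 2), (1, 3), (1, 4), (1, 5), (1, 6), (1, 7), (2, 0), (2, 1), (2, 2), (2, 3), (2, 4), (2, 5), (2, 6), (2, 7), (3, 0), (3, 1), (3, 2), (3, 3), (3, 4), (3, 5), (3, 6), (3, 7)]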